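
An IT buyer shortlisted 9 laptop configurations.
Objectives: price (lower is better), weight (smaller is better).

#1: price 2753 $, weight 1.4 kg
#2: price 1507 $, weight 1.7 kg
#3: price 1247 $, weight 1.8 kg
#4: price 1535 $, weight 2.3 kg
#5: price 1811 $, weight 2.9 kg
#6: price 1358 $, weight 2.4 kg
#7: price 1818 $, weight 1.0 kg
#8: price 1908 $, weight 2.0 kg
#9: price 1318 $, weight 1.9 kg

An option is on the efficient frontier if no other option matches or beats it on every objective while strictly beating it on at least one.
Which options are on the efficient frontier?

#2, #3, #7

#1: dominated by #7 (price 1818≤2753, weight 1.0≤1.4).
#2: not dominated.
#3: not dominated (best price).
#4: dominated by #2 (price 1507≤1535, weight 1.7≤2.3).
#5: dominated by #2 (price 1507≤1811, weight 1.7≤2.9).
#6: dominated by #3 (price 1247≤1358, weight 1.8≤2.4).
#7: not dominated (best weight).
#8: dominated by #2 (price 1507≤1908, weight 1.7≤2.0).
#9: dominated by #3 (price 1247≤1318, weight 1.8≤1.9).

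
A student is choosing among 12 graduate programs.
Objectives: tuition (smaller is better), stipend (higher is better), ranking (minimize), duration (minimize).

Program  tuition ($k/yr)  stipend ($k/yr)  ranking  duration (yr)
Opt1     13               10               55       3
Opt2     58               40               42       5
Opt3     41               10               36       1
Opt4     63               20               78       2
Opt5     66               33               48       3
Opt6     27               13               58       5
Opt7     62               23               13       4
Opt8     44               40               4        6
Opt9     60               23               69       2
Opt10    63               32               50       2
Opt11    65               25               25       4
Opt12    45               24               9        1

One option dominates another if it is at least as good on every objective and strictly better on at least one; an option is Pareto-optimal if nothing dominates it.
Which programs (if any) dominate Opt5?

none

Opt1: worse on stipend (10 vs 33).
Opt2: worse on duration (5 vs 3).
Opt3: worse on stipend (10 vs 33).
Opt4: worse on stipend (20 vs 33).
Opt6: worse on stipend (13 vs 33).
Opt7: worse on stipend (23 vs 33).
Opt8: worse on duration (6 vs 3).
Opt9: worse on stipend (23 vs 33).
Opt10: worse on stipend (32 vs 33).
Opt11: worse on stipend (25 vs 33).
Opt12: worse on stipend (24 vs 33).
No option dominates Opt5.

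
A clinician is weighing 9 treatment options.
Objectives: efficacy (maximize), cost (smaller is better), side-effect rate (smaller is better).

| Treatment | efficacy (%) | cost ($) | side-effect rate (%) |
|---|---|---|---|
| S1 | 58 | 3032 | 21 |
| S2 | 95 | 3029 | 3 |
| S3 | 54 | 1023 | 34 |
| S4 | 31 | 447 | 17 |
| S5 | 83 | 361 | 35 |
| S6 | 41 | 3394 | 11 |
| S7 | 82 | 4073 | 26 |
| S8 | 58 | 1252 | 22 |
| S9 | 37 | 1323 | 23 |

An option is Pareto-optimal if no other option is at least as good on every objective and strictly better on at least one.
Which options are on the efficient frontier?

S1: dominated by S2 (efficacy 95≥58, cost 3029≤3032, side-effect rate 3≤21).
S2: not dominated (best efficacy).
S3: not dominated.
S4: not dominated.
S5: not dominated (best cost).
S6: dominated by S2 (efficacy 95≥41, cost 3029≤3394, side-effect rate 3≤11).
S7: dominated by S2 (efficacy 95≥82, cost 3029≤4073, side-effect rate 3≤26).
S8: not dominated.
S9: dominated by S8 (efficacy 58≥37, cost 1252≤1323, side-effect rate 22≤23).

S2, S3, S4, S5, S8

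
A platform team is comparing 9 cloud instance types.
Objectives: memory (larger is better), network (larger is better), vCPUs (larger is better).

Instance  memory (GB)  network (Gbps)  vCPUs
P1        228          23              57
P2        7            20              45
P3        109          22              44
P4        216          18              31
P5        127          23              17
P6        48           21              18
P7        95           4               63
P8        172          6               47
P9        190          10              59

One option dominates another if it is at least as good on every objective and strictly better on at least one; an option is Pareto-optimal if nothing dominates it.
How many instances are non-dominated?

P1: not dominated (best memory).
P2: dominated by P1 (memory 228≥7, network 23≥20, vCPUs 57≥45).
P3: dominated by P1 (memory 228≥109, network 23≥22, vCPUs 57≥44).
P4: dominated by P1 (memory 228≥216, network 23≥18, vCPUs 57≥31).
P5: dominated by P1 (memory 228≥127, network 23≥23, vCPUs 57≥17).
P6: dominated by P1 (memory 228≥48, network 23≥21, vCPUs 57≥18).
P7: not dominated (best vCPUs).
P8: dominated by P1 (memory 228≥172, network 23≥6, vCPUs 57≥47).
P9: not dominated.
Pareto-optimal: P1, P7, P9 → 3.

3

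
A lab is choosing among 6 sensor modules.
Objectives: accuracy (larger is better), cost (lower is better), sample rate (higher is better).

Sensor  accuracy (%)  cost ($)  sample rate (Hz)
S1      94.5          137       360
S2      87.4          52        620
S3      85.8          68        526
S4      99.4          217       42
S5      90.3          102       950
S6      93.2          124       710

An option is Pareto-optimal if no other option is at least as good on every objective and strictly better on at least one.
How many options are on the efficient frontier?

5

S1: not dominated.
S2: not dominated (best cost).
S3: dominated by S2 (accuracy 87.4≥85.8, cost 52≤68, sample rate 620≥526).
S4: not dominated (best accuracy).
S5: not dominated (best sample rate).
S6: not dominated.
Pareto-optimal: S1, S2, S4, S5, S6 → 5.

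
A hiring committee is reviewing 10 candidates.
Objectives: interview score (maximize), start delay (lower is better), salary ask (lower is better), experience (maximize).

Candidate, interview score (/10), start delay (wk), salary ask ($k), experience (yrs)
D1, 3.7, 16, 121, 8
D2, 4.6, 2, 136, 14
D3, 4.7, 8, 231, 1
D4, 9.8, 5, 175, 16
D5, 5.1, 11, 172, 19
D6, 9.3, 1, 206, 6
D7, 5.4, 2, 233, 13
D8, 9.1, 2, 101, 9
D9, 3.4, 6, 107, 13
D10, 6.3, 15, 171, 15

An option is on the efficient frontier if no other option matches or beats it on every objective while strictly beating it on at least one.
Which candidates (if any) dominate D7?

D1: worse on interview score (3.7 vs 5.4).
D2: worse on interview score (4.6 vs 5.4).
D3: worse on interview score (4.7 vs 5.4).
D4: worse on start delay (5 vs 2).
D5: worse on interview score (5.1 vs 5.4).
D6: worse on experience (6 vs 13).
D8: worse on experience (9 vs 13).
D9: worse on interview score (3.4 vs 5.4).
D10: worse on start delay (15 vs 2).
No option dominates D7.

none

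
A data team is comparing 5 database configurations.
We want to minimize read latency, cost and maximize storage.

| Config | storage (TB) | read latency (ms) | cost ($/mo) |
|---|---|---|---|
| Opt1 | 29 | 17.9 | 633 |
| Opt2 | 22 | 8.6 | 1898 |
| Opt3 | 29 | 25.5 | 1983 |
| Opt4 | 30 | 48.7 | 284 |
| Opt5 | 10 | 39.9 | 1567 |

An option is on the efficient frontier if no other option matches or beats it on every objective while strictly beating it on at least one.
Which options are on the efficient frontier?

Opt1: not dominated.
Opt2: not dominated (best read latency).
Opt3: dominated by Opt1 (storage 29≥29, read latency 17.9≤25.5, cost 633≤1983).
Opt4: not dominated (best storage).
Opt5: dominated by Opt1 (storage 29≥10, read latency 17.9≤39.9, cost 633≤1567).

Opt1, Opt2, Opt4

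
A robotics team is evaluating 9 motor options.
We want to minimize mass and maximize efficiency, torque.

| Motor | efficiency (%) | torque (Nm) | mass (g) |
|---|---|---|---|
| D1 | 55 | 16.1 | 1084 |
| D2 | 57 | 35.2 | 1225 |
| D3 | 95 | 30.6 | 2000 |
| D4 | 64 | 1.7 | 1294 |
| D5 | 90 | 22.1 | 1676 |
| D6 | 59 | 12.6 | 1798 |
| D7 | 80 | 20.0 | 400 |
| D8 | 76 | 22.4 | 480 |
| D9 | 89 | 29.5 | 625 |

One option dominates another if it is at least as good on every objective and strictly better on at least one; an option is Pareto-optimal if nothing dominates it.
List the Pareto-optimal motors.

D1: dominated by D7 (efficiency 80≥55, torque 20.0≥16.1, mass 400≤1084).
D2: not dominated (best torque).
D3: not dominated (best efficiency).
D4: dominated by D7 (efficiency 80≥64, torque 20.0≥1.7, mass 400≤1294).
D5: not dominated.
D6: dominated by D5 (efficiency 90≥59, torque 22.1≥12.6, mass 1676≤1798).
D7: not dominated (best mass).
D8: not dominated.
D9: not dominated.

D2, D3, D5, D7, D8, D9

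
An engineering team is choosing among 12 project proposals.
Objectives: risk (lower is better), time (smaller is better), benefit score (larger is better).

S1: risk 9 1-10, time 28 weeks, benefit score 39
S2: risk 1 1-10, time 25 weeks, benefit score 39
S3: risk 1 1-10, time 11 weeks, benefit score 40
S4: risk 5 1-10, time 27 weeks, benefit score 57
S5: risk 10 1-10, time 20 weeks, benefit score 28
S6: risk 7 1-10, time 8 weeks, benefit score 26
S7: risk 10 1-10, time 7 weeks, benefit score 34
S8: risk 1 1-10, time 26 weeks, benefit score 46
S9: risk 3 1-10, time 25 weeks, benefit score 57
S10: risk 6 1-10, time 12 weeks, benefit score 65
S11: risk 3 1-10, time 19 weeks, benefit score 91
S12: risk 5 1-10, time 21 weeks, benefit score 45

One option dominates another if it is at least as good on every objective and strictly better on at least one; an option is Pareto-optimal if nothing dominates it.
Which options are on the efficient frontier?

S1: dominated by S2 (risk 1≤9, time 25≤28, benefit score 39≥39).
S2: dominated by S3 (risk 1≤1, time 11≤25, benefit score 40≥39).
S3: not dominated.
S4: dominated by S9 (risk 3≤5, time 25≤27, benefit score 57≥57).
S5: dominated by S3 (risk 1≤10, time 11≤20, benefit score 40≥28).
S6: not dominated.
S7: not dominated (best time).
S8: not dominated.
S9: dominated by S11 (risk 3≤3, time 19≤25, benefit score 91≥57).
S10: not dominated.
S11: not dominated (best benefit score).
S12: dominated by S11 (risk 3≤5, time 19≤21, benefit score 91≥45).

S3, S6, S7, S8, S10, S11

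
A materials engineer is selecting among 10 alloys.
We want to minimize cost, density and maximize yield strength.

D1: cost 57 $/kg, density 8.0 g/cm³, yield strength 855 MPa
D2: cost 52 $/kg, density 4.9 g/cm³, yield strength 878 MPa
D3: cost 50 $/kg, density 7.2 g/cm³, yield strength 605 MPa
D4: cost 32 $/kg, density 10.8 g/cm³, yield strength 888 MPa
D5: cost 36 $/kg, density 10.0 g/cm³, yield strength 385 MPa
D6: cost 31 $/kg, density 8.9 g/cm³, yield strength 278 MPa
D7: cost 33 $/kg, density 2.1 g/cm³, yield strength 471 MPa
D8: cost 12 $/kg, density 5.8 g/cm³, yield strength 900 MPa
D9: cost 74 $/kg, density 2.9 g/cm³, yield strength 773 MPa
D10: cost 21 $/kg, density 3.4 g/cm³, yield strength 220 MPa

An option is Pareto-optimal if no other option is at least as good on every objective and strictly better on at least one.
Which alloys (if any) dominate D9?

none

D1: worse on density (8.0 vs 2.9).
D2: worse on density (4.9 vs 2.9).
D3: worse on density (7.2 vs 2.9).
D4: worse on density (10.8 vs 2.9).
D5: worse on density (10.0 vs 2.9).
D6: worse on density (8.9 vs 2.9).
D7: worse on yield strength (471 vs 773).
D8: worse on density (5.8 vs 2.9).
D10: worse on density (3.4 vs 2.9).
No option dominates D9.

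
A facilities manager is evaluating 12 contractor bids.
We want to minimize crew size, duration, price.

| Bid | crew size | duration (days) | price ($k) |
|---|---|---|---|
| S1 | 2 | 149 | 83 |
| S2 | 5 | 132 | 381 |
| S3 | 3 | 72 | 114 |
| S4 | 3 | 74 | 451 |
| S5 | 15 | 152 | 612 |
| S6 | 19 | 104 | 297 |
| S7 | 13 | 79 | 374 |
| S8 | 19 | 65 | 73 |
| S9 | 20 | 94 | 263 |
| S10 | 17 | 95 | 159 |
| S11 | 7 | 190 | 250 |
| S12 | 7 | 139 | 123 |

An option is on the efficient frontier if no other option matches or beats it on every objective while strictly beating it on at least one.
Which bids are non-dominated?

S1, S3, S8

S1: not dominated (best crew size).
S2: dominated by S3 (crew size 3≤5, duration 72≤132, price 114≤381).
S3: not dominated.
S4: dominated by S3 (crew size 3≤3, duration 72≤74, price 114≤451).
S5: dominated by S1 (crew size 2≤15, duration 149≤152, price 83≤612).
S6: dominated by S3 (crew size 3≤19, duration 72≤104, price 114≤297).
S7: dominated by S3 (crew size 3≤13, duration 72≤79, price 114≤374).
S8: not dominated (best duration).
S9: dominated by S3 (crew size 3≤20, duration 72≤94, price 114≤263).
S10: dominated by S3 (crew size 3≤17, duration 72≤95, price 114≤159).
S11: dominated by S1 (crew size 2≤7, duration 149≤190, price 83≤250).
S12: dominated by S3 (crew size 3≤7, duration 72≤139, price 114≤123).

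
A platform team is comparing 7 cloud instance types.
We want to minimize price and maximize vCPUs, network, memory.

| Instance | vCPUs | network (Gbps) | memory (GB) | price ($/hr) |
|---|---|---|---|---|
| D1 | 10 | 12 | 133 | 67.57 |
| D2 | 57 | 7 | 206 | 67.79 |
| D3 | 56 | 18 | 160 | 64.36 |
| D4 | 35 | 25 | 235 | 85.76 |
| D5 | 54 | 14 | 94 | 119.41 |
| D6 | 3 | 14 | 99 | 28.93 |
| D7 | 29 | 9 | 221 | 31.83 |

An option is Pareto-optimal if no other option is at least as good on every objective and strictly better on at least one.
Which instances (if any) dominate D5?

D3: vCPUs 56≥54, network 18≥14, memory 160≥94, price 64.36≤119.41 — dominates D5.
Others (D1, D2, D4, D6, D7) are each worse than D5 on at least one objective.

D3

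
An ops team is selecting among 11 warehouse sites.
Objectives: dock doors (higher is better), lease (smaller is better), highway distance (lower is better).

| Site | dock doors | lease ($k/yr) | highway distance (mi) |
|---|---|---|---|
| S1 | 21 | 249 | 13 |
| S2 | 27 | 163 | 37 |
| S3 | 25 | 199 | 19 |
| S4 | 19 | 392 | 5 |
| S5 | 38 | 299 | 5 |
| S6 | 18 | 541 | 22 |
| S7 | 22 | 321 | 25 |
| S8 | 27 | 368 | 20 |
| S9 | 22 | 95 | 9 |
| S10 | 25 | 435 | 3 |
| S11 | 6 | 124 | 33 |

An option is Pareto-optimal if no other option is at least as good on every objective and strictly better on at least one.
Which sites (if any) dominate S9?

S1: worse on dock doors (21 vs 22).
S2: worse on lease (163 vs 95).
S3: worse on lease (199 vs 95).
S4: worse on dock doors (19 vs 22).
S5: worse on lease (299 vs 95).
S6: worse on dock doors (18 vs 22).
S7: worse on lease (321 vs 95).
S8: worse on lease (368 vs 95).
S10: worse on lease (435 vs 95).
S11: worse on dock doors (6 vs 22).
No option dominates S9.

none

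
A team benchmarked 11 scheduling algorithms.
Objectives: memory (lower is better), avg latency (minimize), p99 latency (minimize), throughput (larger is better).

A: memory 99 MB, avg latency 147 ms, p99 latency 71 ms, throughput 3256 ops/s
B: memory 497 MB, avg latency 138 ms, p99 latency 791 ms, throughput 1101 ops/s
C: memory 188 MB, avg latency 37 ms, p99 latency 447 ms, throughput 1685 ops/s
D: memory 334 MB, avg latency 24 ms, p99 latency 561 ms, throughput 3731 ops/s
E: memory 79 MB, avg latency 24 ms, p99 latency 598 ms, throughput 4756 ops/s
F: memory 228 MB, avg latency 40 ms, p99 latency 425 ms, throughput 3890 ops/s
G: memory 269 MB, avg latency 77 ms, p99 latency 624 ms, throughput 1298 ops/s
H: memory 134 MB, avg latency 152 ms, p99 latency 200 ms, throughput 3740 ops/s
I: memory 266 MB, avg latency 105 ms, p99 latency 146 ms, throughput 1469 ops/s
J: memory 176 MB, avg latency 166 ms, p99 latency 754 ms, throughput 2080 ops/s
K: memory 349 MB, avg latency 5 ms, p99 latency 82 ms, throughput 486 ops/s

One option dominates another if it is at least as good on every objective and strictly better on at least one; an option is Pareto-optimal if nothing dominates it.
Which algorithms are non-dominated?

A: not dominated (best p99 latency).
B: dominated by C (memory 188≤497, avg latency 37≤138, p99 latency 447≤791, throughput 1685≥1101).
C: not dominated.
D: not dominated.
E: not dominated (best memory).
F: not dominated.
G: dominated by C (memory 188≤269, avg latency 37≤77, p99 latency 447≤624, throughput 1685≥1298).
H: not dominated.
I: not dominated.
J: dominated by A (memory 99≤176, avg latency 147≤166, p99 latency 71≤754, throughput 3256≥2080).
K: not dominated (best avg latency).

A, C, D, E, F, H, I, K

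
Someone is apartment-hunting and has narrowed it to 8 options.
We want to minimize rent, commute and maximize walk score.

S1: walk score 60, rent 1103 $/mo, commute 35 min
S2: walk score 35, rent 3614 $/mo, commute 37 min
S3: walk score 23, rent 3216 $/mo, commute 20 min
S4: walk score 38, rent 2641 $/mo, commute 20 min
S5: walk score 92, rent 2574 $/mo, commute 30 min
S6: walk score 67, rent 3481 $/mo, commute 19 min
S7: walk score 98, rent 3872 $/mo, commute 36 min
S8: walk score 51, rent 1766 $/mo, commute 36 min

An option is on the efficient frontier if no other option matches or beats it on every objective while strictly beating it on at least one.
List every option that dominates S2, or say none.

S1, S4, S5, S6, S8

S1: walk score 60≥35, rent 1103≤3614, commute 35≤37 — dominates S2.
S4: walk score 38≥35, rent 2641≤3614, commute 20≤37 — dominates S2.
S5: walk score 92≥35, rent 2574≤3614, commute 30≤37 — dominates S2.
S6: walk score 67≥35, rent 3481≤3614, commute 19≤37 — dominates S2.
S8: walk score 51≥35, rent 1766≤3614, commute 36≤37 — dominates S2.
Others (S3, S7) are each worse than S2 on at least one objective.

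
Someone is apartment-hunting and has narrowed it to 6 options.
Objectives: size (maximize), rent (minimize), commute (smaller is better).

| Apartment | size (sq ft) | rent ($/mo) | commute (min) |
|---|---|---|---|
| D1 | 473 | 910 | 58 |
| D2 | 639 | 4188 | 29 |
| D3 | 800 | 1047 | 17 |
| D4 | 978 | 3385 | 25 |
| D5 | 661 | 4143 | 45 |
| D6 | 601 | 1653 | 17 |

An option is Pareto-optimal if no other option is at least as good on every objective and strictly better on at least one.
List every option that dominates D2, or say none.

D3: size 800≥639, rent 1047≤4188, commute 17≤29 — dominates D2.
D4: size 978≥639, rent 3385≤4188, commute 25≤29 — dominates D2.
Others (D1, D5, D6) are each worse than D2 on at least one objective.

D3, D4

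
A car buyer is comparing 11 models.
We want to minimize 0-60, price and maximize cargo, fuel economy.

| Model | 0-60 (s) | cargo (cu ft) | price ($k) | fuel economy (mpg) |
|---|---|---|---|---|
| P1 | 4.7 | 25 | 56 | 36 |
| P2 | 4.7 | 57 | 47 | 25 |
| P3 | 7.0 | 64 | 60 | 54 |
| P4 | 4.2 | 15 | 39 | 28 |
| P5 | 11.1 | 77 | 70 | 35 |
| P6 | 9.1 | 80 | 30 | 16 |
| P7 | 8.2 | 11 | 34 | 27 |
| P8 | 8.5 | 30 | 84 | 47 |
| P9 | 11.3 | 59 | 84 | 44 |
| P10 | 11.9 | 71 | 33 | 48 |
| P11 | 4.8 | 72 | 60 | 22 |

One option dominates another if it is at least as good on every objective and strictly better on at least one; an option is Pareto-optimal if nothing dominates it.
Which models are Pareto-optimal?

P1, P2, P3, P4, P5, P6, P7, P10, P11

P1: not dominated.
P2: not dominated.
P3: not dominated (best fuel economy).
P4: not dominated (best 0-60).
P5: not dominated.
P6: not dominated (best cargo).
P7: not dominated.
P8: dominated by P3 (0-60 7.0≤8.5, cargo 64≥30, price 60≤84, fuel economy 54≥47).
P9: dominated by P3 (0-60 7.0≤11.3, cargo 64≥59, price 60≤84, fuel economy 54≥44).
P10: not dominated.
P11: not dominated.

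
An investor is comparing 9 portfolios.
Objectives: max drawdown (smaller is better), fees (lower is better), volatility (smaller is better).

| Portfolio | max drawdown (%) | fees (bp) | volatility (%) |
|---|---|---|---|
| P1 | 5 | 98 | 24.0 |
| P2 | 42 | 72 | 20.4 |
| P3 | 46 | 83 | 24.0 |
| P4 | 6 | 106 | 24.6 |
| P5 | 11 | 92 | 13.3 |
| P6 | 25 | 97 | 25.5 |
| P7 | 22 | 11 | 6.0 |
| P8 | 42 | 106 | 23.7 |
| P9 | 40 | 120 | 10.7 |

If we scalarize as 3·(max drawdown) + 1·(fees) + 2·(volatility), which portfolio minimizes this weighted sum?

P7

P1: 3·5 + 1·98 + 2·24.0 = 161.0
P2: 3·42 + 1·72 + 2·20.4 = 238.8
P3: 3·46 + 1·83 + 2·24.0 = 269.0
P4: 3·6 + 1·106 + 2·24.6 = 173.2
P5: 3·11 + 1·92 + 2·13.3 = 151.6
P6: 3·25 + 1·97 + 2·25.5 = 223.0
P7: 3·22 + 1·11 + 2·6.0 = 89.0
P8: 3·42 + 1·106 + 2·23.7 = 279.4
P9: 3·40 + 1·120 + 2·10.7 = 261.4
Lowest: P7 at 89.0.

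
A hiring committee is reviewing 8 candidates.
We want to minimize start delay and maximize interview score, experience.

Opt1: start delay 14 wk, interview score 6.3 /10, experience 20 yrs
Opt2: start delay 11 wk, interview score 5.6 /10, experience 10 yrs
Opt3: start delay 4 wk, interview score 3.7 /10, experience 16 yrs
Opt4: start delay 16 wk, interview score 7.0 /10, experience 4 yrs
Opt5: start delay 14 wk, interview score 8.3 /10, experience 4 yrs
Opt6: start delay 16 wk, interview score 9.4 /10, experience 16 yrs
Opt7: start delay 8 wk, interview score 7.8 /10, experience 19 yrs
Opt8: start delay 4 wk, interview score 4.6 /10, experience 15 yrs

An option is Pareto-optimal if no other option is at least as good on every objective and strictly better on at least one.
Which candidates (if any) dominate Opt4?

Opt5, Opt6, Opt7

Opt5: start delay 14≤16, interview score 8.3≥7.0, experience 4≥4 — dominates Opt4.
Opt6: start delay 16≤16, interview score 9.4≥7.0, experience 16≥4 — dominates Opt4.
Opt7: start delay 8≤16, interview score 7.8≥7.0, experience 19≥4 — dominates Opt4.
Others (Opt1, Opt2, Opt3, Opt8) are each worse than Opt4 on at least one objective.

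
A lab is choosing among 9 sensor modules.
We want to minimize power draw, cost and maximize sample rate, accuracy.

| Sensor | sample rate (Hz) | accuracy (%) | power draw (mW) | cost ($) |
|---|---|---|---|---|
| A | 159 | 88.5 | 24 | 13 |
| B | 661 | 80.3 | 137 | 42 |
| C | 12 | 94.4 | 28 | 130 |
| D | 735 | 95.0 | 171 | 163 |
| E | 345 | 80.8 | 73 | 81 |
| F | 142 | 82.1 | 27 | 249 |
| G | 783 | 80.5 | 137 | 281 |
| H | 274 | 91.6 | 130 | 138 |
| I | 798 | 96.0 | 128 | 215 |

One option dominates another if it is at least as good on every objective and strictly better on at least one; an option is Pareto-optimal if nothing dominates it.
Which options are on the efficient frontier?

A, B, C, D, E, H, I

A: not dominated (best power draw).
B: not dominated.
C: not dominated.
D: not dominated.
E: not dominated.
F: dominated by A (sample rate 159≥142, accuracy 88.5≥82.1, power draw 24≤27, cost 13≤249).
G: dominated by I (sample rate 798≥783, accuracy 96.0≥80.5, power draw 128≤137, cost 215≤281).
H: not dominated.
I: not dominated (best sample rate).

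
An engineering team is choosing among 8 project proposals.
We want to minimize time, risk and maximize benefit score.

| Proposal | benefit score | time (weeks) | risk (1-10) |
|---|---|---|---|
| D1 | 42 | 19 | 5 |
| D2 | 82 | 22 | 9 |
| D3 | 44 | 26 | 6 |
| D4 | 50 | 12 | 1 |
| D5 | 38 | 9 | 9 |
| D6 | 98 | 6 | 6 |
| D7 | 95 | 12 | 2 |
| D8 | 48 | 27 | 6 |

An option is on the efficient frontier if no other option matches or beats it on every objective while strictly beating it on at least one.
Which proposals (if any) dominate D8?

D4: benefit score 50≥48, time 12≤27, risk 1≤6 — dominates D8.
D6: benefit score 98≥48, time 6≤27, risk 6≤6 — dominates D8.
D7: benefit score 95≥48, time 12≤27, risk 2≤6 — dominates D8.
Others (D1, D2, D3, D5) are each worse than D8 on at least one objective.

D4, D6, D7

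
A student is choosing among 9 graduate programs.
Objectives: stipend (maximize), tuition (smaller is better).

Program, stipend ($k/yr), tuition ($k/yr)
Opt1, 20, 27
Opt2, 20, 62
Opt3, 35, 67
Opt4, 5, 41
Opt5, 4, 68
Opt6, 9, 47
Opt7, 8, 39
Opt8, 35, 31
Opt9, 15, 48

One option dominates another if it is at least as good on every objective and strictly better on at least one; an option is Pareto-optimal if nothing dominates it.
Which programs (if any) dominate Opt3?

Opt8

Opt8: stipend 35≥35, tuition 31≤67 — dominates Opt3.
Others (Opt1, Opt2, Opt4, Opt5, Opt6, Opt7, Opt9) are each worse than Opt3 on at least one objective.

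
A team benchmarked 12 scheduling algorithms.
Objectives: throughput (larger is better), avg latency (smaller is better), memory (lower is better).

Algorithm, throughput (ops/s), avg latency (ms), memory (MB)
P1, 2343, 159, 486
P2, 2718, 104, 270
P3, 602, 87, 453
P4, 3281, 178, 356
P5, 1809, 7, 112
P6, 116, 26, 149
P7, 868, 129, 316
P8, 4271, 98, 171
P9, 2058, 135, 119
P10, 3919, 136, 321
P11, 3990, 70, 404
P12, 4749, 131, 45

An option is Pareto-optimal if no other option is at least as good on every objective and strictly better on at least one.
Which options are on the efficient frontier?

P5, P8, P11, P12

P1: dominated by P2 (throughput 2718≥2343, avg latency 104≤159, memory 270≤486).
P2: dominated by P8 (throughput 4271≥2718, avg latency 98≤104, memory 171≤270).
P3: dominated by P5 (throughput 1809≥602, avg latency 7≤87, memory 112≤453).
P4: dominated by P8 (throughput 4271≥3281, avg latency 98≤178, memory 171≤356).
P5: not dominated (best avg latency).
P6: dominated by P5 (throughput 1809≥116, avg latency 7≤26, memory 112≤149).
P7: dominated by P2 (throughput 2718≥868, avg latency 104≤129, memory 270≤316).
P8: not dominated.
P9: dominated by P12 (throughput 4749≥2058, avg latency 131≤135, memory 45≤119).
P10: dominated by P8 (throughput 4271≥3919, avg latency 98≤136, memory 171≤321).
P11: not dominated.
P12: not dominated (best throughput).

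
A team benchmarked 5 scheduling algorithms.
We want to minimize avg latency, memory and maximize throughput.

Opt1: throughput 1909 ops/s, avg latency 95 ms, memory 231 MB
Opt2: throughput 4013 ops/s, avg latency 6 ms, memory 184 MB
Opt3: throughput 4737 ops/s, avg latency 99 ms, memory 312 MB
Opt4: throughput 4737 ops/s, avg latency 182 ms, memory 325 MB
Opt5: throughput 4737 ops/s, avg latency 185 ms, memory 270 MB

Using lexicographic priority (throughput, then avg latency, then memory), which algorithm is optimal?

Opt3

First maximize throughput: best is 4737, kept {Opt3, Opt4, Opt5}.
Then minimize avg latency: best is 99, kept {Opt3}.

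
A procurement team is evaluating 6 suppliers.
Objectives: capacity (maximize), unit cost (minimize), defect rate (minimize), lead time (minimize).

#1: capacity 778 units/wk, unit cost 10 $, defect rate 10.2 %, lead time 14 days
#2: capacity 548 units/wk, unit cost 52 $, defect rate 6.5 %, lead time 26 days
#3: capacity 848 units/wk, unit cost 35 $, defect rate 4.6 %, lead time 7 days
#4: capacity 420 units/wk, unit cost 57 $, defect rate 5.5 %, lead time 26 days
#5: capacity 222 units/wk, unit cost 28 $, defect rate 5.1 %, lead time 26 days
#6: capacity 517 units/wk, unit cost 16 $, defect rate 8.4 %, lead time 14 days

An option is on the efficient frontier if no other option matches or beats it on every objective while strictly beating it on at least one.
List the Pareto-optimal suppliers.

#1, #3, #5, #6

#1: not dominated (best unit cost).
#2: dominated by #3 (capacity 848≥548, unit cost 35≤52, defect rate 4.6≤6.5, lead time 7≤26).
#3: not dominated (best capacity).
#4: dominated by #3 (capacity 848≥420, unit cost 35≤57, defect rate 4.6≤5.5, lead time 7≤26).
#5: not dominated.
#6: not dominated.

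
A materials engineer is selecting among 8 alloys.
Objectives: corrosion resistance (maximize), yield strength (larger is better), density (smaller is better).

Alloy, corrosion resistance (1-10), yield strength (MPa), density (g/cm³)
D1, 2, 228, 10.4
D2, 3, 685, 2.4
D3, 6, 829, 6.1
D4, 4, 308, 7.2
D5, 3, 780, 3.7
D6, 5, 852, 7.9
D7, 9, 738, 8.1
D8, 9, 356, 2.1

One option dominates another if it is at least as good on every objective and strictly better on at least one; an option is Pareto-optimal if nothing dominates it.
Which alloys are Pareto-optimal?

D1: dominated by D2 (corrosion resistance 3≥2, yield strength 685≥228, density 2.4≤10.4).
D2: not dominated.
D3: not dominated.
D4: dominated by D3 (corrosion resistance 6≥4, yield strength 829≥308, density 6.1≤7.2).
D5: not dominated.
D6: not dominated (best yield strength).
D7: not dominated.
D8: not dominated (best density).

D2, D3, D5, D6, D7, D8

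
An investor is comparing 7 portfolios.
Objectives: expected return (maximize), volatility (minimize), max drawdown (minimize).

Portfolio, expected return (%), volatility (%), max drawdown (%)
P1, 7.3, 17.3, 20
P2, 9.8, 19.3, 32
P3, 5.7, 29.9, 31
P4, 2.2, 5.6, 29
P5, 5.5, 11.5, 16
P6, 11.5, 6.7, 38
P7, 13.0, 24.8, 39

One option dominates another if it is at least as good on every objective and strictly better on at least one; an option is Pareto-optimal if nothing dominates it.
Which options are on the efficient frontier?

P1: not dominated.
P2: not dominated.
P3: dominated by P1 (expected return 7.3≥5.7, volatility 17.3≤29.9, max drawdown 20≤31).
P4: not dominated (best volatility).
P5: not dominated (best max drawdown).
P6: not dominated.
P7: not dominated (best expected return).

P1, P2, P4, P5, P6, P7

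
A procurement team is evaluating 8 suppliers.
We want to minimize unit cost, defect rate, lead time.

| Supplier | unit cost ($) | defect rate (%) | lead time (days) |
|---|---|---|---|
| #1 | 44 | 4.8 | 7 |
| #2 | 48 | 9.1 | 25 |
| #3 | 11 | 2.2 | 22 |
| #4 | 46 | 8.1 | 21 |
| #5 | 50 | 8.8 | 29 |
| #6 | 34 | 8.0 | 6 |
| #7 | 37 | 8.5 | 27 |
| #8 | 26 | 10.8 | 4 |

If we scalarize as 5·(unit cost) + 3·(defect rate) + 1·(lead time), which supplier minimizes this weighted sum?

#3

#1: 5·44 + 3·4.8 + 1·7 = 241.4
#2: 5·48 + 3·9.1 + 1·25 = 292.3
#3: 5·11 + 3·2.2 + 1·22 = 83.6
#4: 5·46 + 3·8.1 + 1·21 = 275.3
#5: 5·50 + 3·8.8 + 1·29 = 305.4
#6: 5·34 + 3·8.0 + 1·6 = 200.0
#7: 5·37 + 3·8.5 + 1·27 = 237.5
#8: 5·26 + 3·10.8 + 1·4 = 166.4
Lowest: #3 at 83.6.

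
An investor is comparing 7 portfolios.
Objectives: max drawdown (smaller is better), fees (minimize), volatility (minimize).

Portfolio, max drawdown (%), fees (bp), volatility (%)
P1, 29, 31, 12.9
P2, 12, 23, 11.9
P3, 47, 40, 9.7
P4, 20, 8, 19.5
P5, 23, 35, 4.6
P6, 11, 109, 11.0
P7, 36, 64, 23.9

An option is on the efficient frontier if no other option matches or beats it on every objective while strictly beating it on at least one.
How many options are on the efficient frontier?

P1: dominated by P2 (max drawdown 12≤29, fees 23≤31, volatility 11.9≤12.9).
P2: not dominated.
P3: dominated by P5 (max drawdown 23≤47, fees 35≤40, volatility 4.6≤9.7).
P4: not dominated (best fees).
P5: not dominated (best volatility).
P6: not dominated (best max drawdown).
P7: dominated by P1 (max drawdown 29≤36, fees 31≤64, volatility 12.9≤23.9).
Pareto-optimal: P2, P4, P5, P6 → 4.

4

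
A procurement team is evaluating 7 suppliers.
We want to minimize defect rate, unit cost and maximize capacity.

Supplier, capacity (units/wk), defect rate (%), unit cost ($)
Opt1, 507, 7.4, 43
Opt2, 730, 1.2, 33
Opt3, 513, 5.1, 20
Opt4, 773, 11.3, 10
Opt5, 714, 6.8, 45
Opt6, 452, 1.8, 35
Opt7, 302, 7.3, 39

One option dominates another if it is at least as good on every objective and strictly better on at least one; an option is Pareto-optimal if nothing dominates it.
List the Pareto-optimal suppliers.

Opt1: dominated by Opt2 (capacity 730≥507, defect rate 1.2≤7.4, unit cost 33≤43).
Opt2: not dominated (best defect rate).
Opt3: not dominated.
Opt4: not dominated (best capacity).
Opt5: dominated by Opt2 (capacity 730≥714, defect rate 1.2≤6.8, unit cost 33≤45).
Opt6: dominated by Opt2 (capacity 730≥452, defect rate 1.2≤1.8, unit cost 33≤35).
Opt7: dominated by Opt2 (capacity 730≥302, defect rate 1.2≤7.3, unit cost 33≤39).

Opt2, Opt3, Opt4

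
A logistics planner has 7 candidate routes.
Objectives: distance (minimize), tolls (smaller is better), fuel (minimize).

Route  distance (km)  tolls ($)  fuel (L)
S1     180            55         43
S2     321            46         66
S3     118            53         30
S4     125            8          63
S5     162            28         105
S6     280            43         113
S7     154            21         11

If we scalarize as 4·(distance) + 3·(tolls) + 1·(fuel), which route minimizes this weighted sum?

S4

S1: 4·180 + 3·55 + 1·43 = 928
S2: 4·321 + 3·46 + 1·66 = 1488
S3: 4·118 + 3·53 + 1·30 = 661
S4: 4·125 + 3·8 + 1·63 = 587
S5: 4·162 + 3·28 + 1·105 = 837
S6: 4·280 + 3·43 + 1·113 = 1362
S7: 4·154 + 3·21 + 1·11 = 690
Lowest: S4 at 587.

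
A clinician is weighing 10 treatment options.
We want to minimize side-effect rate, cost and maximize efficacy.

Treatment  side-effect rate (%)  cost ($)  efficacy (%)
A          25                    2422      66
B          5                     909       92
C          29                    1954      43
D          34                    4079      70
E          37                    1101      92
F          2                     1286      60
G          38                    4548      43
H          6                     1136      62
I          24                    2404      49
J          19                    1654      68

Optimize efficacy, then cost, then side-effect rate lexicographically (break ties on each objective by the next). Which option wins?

First maximize efficacy: best is 92, kept {B, E}.
Then minimize cost: best is 909, kept {B}.

B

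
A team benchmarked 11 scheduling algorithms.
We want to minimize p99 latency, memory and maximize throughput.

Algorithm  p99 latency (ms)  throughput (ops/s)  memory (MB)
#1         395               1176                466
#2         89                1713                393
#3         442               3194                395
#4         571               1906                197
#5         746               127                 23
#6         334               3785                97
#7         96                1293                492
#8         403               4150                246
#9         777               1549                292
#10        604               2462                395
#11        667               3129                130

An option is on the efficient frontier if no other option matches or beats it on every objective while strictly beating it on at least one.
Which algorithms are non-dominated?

#1: dominated by #2 (p99 latency 89≤395, throughput 1713≥1176, memory 393≤466).
#2: not dominated (best p99 latency).
#3: dominated by #6 (p99 latency 334≤442, throughput 3785≥3194, memory 97≤395).
#4: dominated by #6 (p99 latency 334≤571, throughput 3785≥1906, memory 97≤197).
#5: not dominated (best memory).
#6: not dominated.
#7: dominated by #2 (p99 latency 89≤96, throughput 1713≥1293, memory 393≤492).
#8: not dominated (best throughput).
#9: dominated by #4 (p99 latency 571≤777, throughput 1906≥1549, memory 197≤292).
#10: dominated by #3 (p99 latency 442≤604, throughput 3194≥2462, memory 395≤395).
#11: dominated by #6 (p99 latency 334≤667, throughput 3785≥3129, memory 97≤130).

#2, #5, #6, #8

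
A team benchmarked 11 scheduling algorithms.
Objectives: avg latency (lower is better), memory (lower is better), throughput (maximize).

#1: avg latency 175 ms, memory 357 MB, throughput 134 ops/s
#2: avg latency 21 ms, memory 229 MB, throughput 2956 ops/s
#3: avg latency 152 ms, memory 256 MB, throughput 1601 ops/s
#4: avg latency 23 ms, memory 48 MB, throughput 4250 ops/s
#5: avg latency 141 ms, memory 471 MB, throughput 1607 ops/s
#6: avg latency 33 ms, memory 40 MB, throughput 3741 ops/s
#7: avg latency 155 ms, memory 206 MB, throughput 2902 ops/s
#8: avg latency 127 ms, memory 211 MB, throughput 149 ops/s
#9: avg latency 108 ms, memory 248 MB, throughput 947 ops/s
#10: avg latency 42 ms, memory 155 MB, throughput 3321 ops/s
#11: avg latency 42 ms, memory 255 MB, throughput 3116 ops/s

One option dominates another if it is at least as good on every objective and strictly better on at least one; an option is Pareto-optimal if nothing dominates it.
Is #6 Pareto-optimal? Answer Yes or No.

#1: worse on avg latency (175 vs 33).
#2: worse on memory (229 vs 40).
#3: worse on avg latency (152 vs 33).
#4: worse on memory (48 vs 40).
#5: worse on avg latency (141 vs 33).
#7: worse on avg latency (155 vs 33).
#8: worse on avg latency (127 vs 33).
#9: worse on avg latency (108 vs 33).
#10: worse on avg latency (42 vs 33).
#11: worse on avg latency (42 vs 33).
No option is at least as good as #6 on every objective and strictly better on one.

Yes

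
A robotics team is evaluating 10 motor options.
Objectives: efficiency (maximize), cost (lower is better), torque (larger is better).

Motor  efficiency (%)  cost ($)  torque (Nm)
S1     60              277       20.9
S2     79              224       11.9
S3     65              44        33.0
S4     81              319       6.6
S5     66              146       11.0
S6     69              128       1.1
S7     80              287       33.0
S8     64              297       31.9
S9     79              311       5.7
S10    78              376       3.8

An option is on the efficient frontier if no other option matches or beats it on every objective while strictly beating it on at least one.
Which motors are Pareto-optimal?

S1: dominated by S3 (efficiency 65≥60, cost 44≤277, torque 33.0≥20.9).
S2: not dominated.
S3: not dominated (best cost).
S4: not dominated (best efficiency).
S5: not dominated.
S6: not dominated.
S7: not dominated.
S8: dominated by S3 (efficiency 65≥64, cost 44≤297, torque 33.0≥31.9).
S9: dominated by S2 (efficiency 79≥79, cost 224≤311, torque 11.9≥5.7).
S10: dominated by S2 (efficiency 79≥78, cost 224≤376, torque 11.9≥3.8).

S2, S3, S4, S5, S6, S7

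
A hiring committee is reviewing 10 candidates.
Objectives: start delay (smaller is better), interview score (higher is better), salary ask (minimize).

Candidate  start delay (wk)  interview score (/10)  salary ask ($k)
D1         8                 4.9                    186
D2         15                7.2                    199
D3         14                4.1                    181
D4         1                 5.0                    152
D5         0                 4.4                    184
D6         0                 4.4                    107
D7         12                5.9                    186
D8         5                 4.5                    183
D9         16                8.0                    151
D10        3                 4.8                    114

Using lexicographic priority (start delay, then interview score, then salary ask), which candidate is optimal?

D6

First minimize start delay: best is 0, kept {D5, D6}.
Then maximize interview score: best is 4.4, kept {D5, D6}.
Then minimize salary ask: best is 107, kept {D6}.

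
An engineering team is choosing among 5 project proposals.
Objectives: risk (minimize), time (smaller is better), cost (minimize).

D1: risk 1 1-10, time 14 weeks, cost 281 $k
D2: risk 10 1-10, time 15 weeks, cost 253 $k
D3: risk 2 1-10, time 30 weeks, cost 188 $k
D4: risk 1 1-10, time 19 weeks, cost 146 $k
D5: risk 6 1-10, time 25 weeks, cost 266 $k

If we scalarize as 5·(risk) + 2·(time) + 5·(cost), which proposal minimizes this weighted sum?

D1: 5·1 + 2·14 + 5·281 = 1438
D2: 5·10 + 2·15 + 5·253 = 1345
D3: 5·2 + 2·30 + 5·188 = 1010
D4: 5·1 + 2·19 + 5·146 = 773
D5: 5·6 + 2·25 + 5·266 = 1410
Lowest: D4 at 773.

D4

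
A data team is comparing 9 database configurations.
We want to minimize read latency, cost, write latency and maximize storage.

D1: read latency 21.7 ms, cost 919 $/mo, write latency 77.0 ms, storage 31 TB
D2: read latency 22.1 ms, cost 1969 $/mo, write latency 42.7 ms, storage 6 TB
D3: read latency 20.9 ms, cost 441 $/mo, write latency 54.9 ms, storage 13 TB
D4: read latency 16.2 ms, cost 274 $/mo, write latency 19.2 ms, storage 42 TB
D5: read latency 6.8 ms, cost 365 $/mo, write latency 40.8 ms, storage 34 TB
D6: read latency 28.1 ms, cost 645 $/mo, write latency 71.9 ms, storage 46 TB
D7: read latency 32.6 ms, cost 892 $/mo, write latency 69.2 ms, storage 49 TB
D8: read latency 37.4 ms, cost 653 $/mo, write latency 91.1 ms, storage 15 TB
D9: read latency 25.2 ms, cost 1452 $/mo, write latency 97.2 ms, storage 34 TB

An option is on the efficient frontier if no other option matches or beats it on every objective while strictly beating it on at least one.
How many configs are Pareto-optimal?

D1: dominated by D4 (read latency 16.2≤21.7, cost 274≤919, write latency 19.2≤77.0, storage 42≥31).
D2: dominated by D4 (read latency 16.2≤22.1, cost 274≤1969, write latency 19.2≤42.7, storage 42≥6).
D3: dominated by D4 (read latency 16.2≤20.9, cost 274≤441, write latency 19.2≤54.9, storage 42≥13).
D4: not dominated (best cost).
D5: not dominated (best read latency).
D6: not dominated.
D7: not dominated (best storage).
D8: dominated by D4 (read latency 16.2≤37.4, cost 274≤653, write latency 19.2≤91.1, storage 42≥15).
D9: dominated by D4 (read latency 16.2≤25.2, cost 274≤1452, write latency 19.2≤97.2, storage 42≥34).
Pareto-optimal: D4, D5, D6, D7 → 4.

4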